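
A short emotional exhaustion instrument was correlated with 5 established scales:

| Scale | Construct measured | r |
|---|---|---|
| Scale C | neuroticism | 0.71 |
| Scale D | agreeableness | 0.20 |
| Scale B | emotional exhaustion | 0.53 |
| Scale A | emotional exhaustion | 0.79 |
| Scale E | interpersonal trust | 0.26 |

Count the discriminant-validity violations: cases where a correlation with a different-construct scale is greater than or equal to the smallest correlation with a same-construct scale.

Convergent (same construct = emotional exhaustion): Scale B, Scale A.
Smallest convergent = 0.53. Discriminant values: 0.71, 0.20, 0.26; count ≥ 0.53 → 1.

1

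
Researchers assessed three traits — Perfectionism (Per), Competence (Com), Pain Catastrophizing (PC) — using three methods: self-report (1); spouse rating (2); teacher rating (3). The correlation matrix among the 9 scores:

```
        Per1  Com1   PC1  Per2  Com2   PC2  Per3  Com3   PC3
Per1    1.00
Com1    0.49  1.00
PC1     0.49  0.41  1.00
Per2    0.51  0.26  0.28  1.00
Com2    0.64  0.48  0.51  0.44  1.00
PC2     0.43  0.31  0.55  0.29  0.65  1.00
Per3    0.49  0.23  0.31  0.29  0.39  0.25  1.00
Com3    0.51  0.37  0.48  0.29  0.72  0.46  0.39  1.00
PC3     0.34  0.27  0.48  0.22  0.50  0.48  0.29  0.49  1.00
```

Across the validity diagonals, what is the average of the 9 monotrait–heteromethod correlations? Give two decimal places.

Convergent values: 0.51, 0.49, 0.29, 0.48, 0.37, 0.72, 0.55, 0.48, 0.48; mean = 4.37/9 = 0.49.

0.49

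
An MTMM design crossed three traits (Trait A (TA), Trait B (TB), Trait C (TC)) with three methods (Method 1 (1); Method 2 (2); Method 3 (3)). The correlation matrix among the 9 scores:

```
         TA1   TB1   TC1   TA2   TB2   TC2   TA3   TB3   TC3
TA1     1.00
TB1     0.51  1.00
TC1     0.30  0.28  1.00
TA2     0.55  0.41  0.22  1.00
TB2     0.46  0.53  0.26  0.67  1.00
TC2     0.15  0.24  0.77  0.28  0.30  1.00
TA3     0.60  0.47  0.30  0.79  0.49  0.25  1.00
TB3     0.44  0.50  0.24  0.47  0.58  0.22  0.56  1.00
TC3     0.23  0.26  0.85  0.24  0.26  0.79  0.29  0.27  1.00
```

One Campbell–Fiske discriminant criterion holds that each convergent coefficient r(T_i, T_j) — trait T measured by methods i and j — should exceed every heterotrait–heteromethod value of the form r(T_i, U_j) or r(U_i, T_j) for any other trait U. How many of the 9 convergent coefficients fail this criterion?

Each convergent coefficient versus the relevant comparison correlations:
TA (methods 1·2): 0.55 vs {0.46, 0.41, 0.15, 0.22} → pass.
TA (methods 1·3): 0.60 vs {0.44, 0.47, 0.23, 0.30} → pass.
TA (methods 2·3): 0.79 vs {0.47, 0.49, 0.24, 0.25} → pass.
TB (methods 1·2): 0.53 vs {0.41, 0.46, 0.24, 0.26} → pass.
TB (methods 1·3): 0.50 vs {0.47, 0.44, 0.26, 0.24} → pass.
TB (methods 2·3): 0.58 vs {0.49, 0.47, 0.26, 0.22} → pass.
TC (methods 1·2): 0.77 vs {0.22, 0.15, 0.26, 0.24} → pass.
TC (methods 1·3): 0.85 vs {0.30, 0.23, 0.24, 0.26} → pass.
TC (methods 2·3): 0.79 vs {0.25, 0.24, 0.22, 0.26} → pass.
0 of 9 fail.

0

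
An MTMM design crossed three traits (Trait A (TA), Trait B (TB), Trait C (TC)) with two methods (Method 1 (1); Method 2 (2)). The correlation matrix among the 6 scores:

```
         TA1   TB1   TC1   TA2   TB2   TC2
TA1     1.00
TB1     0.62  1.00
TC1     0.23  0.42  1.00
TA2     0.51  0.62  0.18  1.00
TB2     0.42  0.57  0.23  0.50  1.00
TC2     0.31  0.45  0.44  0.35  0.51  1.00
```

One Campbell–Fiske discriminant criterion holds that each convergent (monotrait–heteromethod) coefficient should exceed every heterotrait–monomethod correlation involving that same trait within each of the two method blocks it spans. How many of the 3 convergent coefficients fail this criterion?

3

Checking each validity diagonal entry against its comparison values:
TA (methods 1·2): 0.51 vs {0.62, 0.50, 0.23, 0.35} → fail.
TB (methods 1·2): 0.57 vs {0.62, 0.50, 0.42, 0.51} → fail.
TC (methods 1·2): 0.44 vs {0.23, 0.35, 0.42, 0.51} → fail.
3 of 3 fail.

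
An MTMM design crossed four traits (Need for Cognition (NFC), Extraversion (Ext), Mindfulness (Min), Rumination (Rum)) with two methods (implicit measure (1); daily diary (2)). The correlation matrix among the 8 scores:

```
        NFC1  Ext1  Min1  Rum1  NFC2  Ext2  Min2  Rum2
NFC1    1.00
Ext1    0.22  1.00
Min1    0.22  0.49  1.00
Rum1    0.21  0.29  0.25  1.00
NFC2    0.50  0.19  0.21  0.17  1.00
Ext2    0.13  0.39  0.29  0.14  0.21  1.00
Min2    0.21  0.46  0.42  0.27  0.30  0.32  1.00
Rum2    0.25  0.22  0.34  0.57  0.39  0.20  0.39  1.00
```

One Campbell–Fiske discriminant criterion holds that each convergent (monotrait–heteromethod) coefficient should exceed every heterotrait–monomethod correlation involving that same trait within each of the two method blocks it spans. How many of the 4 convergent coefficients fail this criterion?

Checking each validity diagonal entry against its comparison values:
NFC (methods 1·2): 0.50 vs {0.22, 0.21, 0.22, 0.30, 0.21, 0.39} → pass.
Ext (methods 1·2): 0.39 vs {0.22, 0.21, 0.49, 0.32, 0.29, 0.20} → fail.
Min (methods 1·2): 0.42 vs {0.22, 0.30, 0.49, 0.32, 0.25, 0.39} → fail.
Rum (methods 1·2): 0.57 vs {0.21, 0.39, 0.29, 0.20, 0.25, 0.39} → pass.
2 of 4 fail.

2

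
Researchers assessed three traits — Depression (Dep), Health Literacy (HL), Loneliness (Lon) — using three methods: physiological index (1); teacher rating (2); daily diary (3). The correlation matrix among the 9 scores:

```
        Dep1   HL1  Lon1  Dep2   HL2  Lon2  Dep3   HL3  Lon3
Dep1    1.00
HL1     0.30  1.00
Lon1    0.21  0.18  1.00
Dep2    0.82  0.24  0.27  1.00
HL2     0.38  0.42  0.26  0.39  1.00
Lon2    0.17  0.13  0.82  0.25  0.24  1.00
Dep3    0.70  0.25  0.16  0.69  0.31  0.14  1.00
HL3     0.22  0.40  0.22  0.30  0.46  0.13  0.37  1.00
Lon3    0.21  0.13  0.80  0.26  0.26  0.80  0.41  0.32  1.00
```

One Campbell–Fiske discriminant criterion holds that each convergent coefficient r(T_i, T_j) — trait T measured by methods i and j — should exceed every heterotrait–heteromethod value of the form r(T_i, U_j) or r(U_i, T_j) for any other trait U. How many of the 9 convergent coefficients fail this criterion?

Checking each validity diagonal entry against its comparison values:
Dep (methods 1·2): 0.82 vs {0.38, 0.24, 0.17, 0.27} → pass.
Dep (methods 1·3): 0.70 vs {0.22, 0.25, 0.21, 0.16} → pass.
Dep (methods 2·3): 0.69 vs {0.30, 0.31, 0.26, 0.14} → pass.
HL (methods 1·2): 0.42 vs {0.24, 0.38, 0.13, 0.26} → pass.
HL (methods 1·3): 0.40 vs {0.25, 0.22, 0.13, 0.22} → pass.
HL (methods 2·3): 0.46 vs {0.31, 0.30, 0.26, 0.13} → pass.
Lon (methods 1·2): 0.82 vs {0.27, 0.17, 0.26, 0.13} → pass.
Lon (methods 1·3): 0.80 vs {0.16, 0.21, 0.22, 0.13} → pass.
Lon (methods 2·3): 0.80 vs {0.14, 0.26, 0.13, 0.26} → pass.
0 of 9 fail.

0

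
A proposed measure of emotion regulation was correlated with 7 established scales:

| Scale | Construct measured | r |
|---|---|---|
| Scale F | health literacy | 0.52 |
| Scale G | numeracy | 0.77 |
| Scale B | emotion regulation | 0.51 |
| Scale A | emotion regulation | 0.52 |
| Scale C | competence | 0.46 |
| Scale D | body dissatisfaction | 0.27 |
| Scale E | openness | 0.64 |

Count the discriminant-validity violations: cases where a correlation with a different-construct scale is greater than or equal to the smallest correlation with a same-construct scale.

3

Convergent (same construct = emotion regulation): Scale B, Scale A.
Smallest convergent = 0.51. Discriminant values: 0.52, 0.77, 0.46, 0.27, 0.64; count ≥ 0.51 → 3.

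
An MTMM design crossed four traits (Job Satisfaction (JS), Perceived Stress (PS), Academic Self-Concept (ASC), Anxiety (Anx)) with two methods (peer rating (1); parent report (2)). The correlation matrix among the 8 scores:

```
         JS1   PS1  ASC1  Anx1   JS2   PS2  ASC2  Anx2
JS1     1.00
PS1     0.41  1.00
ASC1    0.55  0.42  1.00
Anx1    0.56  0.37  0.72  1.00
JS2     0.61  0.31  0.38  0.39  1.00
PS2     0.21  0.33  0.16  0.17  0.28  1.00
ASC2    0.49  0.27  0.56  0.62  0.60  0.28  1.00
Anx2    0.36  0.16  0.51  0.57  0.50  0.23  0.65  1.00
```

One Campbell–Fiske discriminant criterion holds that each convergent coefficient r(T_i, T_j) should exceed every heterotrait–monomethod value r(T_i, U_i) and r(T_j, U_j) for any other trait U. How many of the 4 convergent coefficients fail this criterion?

Checking each validity diagonal entry against its comparison values:
JS (methods 1·2): 0.61 vs {0.41, 0.28, 0.55, 0.60, 0.56, 0.50} → pass.
PS (methods 1·2): 0.33 vs {0.41, 0.28, 0.42, 0.28, 0.37, 0.23} → fail.
ASC (methods 1·2): 0.56 vs {0.55, 0.60, 0.42, 0.28, 0.72, 0.65} → fail.
Anx (methods 1·2): 0.57 vs {0.56, 0.50, 0.37, 0.23, 0.72, 0.65} → fail.
3 of 4 fail.

3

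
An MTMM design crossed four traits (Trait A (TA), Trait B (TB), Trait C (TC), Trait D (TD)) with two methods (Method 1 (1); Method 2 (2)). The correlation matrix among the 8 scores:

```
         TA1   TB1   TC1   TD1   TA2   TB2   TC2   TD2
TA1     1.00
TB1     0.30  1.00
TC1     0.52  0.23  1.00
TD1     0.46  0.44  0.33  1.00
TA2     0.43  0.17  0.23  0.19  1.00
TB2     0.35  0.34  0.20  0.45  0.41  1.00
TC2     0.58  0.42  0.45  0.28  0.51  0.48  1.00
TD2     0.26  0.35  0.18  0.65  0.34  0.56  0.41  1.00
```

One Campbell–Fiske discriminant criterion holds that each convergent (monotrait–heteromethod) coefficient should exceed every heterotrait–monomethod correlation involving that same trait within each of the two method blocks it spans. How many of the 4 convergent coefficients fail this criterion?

Checking each validity diagonal entry against its comparison values:
TA (methods 1·2): 0.43 vs {0.30, 0.41, 0.52, 0.51, 0.46, 0.34} → fail.
TB (methods 1·2): 0.34 vs {0.30, 0.41, 0.23, 0.48, 0.44, 0.56} → fail.
TC (methods 1·2): 0.45 vs {0.52, 0.51, 0.23, 0.48, 0.33, 0.41} → fail.
TD (methods 1·2): 0.65 vs {0.46, 0.34, 0.44, 0.56, 0.33, 0.41} → pass.
3 of 4 fail.

3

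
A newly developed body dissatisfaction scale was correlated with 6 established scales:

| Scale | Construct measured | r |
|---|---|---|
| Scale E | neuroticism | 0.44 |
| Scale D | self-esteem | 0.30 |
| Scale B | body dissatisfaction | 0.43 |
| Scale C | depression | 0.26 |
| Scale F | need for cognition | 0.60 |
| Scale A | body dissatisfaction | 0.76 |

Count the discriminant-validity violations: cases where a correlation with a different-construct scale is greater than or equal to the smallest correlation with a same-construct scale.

Convergent (same construct = body dissatisfaction): Scale B, Scale A.
Smallest convergent = 0.43. Discriminant values: 0.44, 0.30, 0.26, 0.60; count ≥ 0.43 → 2.

2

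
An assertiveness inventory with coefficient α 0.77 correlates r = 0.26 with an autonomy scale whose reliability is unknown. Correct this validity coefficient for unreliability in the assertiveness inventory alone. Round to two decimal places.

Single correction: r_c = r_obs / √r_xx = 0.26 / √0.77 = 0.26 / 0.8775 ≈ 0.30.

0.30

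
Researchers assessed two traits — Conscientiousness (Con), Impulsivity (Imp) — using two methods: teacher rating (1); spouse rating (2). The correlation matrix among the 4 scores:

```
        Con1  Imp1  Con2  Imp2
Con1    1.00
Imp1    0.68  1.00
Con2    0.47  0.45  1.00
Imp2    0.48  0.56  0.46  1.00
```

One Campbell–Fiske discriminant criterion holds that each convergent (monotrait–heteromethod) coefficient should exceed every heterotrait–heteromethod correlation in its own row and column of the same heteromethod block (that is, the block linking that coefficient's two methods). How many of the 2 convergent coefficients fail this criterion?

Each convergent coefficient versus the relevant comparison correlations:
Con (methods 1·2): 0.47 vs {0.48, 0.45} → fail.
Imp (methods 1·2): 0.56 vs {0.45, 0.48} → pass.
1 of 2 fail.

1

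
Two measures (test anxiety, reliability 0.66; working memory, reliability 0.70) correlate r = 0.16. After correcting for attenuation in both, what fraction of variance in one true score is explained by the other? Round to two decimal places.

0.06

Disattenuated r = 0.16 / √(0.66 × 0.70) = 0.16 / 0.6797 = 0.2354.
Shared true-score variance = 0.2354² = 0.0554 ≈ 0.06.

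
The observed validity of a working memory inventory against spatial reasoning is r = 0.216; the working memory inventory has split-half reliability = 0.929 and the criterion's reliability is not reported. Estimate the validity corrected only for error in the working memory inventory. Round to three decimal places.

0.224

Single correction: r_c = r_obs / √r_xx = 0.216 / √0.929 = 0.216 / 0.9638 ≈ 0.224.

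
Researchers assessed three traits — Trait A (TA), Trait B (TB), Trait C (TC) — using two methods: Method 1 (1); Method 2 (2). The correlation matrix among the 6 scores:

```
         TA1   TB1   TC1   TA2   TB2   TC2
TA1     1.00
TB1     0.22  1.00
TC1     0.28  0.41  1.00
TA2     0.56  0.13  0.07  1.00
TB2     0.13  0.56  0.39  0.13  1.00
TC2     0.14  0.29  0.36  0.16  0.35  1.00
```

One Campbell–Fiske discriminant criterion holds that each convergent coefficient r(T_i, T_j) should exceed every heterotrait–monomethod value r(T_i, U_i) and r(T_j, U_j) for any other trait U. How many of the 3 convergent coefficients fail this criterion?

1

Convergent coefficients and their comparison sets:
TA (methods 1·2): 0.56 vs {0.22, 0.13, 0.28, 0.16} → pass.
TB (methods 1·2): 0.56 vs {0.22, 0.13, 0.41, 0.35} → pass.
TC (methods 1·2): 0.36 vs {0.28, 0.16, 0.41, 0.35} → fail.
1 of 3 fail.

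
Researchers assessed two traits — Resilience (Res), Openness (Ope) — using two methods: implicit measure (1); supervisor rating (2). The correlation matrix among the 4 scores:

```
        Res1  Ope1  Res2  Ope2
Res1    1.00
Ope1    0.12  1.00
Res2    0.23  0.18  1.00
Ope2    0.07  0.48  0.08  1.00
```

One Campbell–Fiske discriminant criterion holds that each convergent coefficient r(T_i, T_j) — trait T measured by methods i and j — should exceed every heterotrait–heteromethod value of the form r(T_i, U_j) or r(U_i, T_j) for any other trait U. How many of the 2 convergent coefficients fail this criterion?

Checking each validity diagonal entry against its comparison values:
Res (methods 1·2): 0.23 vs {0.07, 0.18} → pass.
Ope (methods 1·2): 0.48 vs {0.18, 0.07} → pass.
0 of 2 fail.

0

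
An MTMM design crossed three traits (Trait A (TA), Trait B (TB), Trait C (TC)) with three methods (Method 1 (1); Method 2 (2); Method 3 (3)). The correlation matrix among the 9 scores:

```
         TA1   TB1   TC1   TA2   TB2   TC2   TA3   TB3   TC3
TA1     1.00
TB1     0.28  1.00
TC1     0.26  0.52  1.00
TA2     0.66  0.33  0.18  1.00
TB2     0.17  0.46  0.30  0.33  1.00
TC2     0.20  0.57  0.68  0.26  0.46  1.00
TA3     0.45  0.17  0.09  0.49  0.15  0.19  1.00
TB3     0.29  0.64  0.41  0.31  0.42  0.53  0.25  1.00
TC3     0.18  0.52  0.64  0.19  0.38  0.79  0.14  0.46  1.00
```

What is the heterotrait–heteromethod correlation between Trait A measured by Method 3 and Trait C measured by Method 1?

0.09

Different traits and methods: r(TA3, TC1) = 0.09.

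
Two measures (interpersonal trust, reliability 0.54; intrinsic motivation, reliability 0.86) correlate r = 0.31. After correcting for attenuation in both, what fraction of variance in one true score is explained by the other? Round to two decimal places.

Disattenuated r = 0.31 / √(0.54 × 0.86) = 0.31 / 0.6815 = 0.4549.
Shared true-score variance = 0.4549² = 0.2069 ≈ 0.21.

0.21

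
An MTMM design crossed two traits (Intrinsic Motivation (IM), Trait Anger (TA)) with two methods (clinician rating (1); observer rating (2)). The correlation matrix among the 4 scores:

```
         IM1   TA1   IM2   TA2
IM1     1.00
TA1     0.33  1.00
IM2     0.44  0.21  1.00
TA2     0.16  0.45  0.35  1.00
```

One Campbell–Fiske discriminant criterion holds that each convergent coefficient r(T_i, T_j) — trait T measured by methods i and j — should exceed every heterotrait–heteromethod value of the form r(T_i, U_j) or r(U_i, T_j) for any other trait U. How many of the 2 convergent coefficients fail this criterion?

Checking each validity diagonal entry against its comparison values:
IM (methods 1·2): 0.44 vs {0.16, 0.21} → pass.
TA (methods 1·2): 0.45 vs {0.21, 0.16} → pass.
0 of 2 fail.

0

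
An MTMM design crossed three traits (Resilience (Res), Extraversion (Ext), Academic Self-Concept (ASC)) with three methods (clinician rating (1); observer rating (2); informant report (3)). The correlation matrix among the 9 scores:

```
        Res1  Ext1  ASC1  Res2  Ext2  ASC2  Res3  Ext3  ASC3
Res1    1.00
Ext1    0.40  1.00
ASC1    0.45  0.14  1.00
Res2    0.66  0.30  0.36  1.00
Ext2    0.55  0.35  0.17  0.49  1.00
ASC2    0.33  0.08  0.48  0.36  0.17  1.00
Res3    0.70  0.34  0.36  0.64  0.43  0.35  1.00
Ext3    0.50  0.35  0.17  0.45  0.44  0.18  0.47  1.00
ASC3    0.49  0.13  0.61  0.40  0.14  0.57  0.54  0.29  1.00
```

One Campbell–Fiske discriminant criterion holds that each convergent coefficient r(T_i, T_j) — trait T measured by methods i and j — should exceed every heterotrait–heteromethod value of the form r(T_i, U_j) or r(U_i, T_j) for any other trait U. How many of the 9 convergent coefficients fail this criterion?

3

Checking each validity diagonal entry against its comparison values:
Res (methods 1·2): 0.66 vs {0.55, 0.30, 0.33, 0.36} → pass.
Res (methods 1·3): 0.70 vs {0.50, 0.34, 0.49, 0.36} → pass.
Res (methods 2·3): 0.64 vs {0.45, 0.43, 0.40, 0.35} → pass.
Ext (methods 1·2): 0.35 vs {0.30, 0.55, 0.08, 0.17} → fail.
Ext (methods 1·3): 0.35 vs {0.34, 0.50, 0.13, 0.17} → fail.
Ext (methods 2·3): 0.44 vs {0.43, 0.45, 0.14, 0.18} → fail.
ASC (methods 1·2): 0.48 vs {0.36, 0.33, 0.17, 0.08} → pass.
ASC (methods 1·3): 0.61 vs {0.36, 0.49, 0.17, 0.13} → pass.
ASC (methods 2·3): 0.57 vs {0.35, 0.40, 0.18, 0.14} → pass.
3 of 9 fail.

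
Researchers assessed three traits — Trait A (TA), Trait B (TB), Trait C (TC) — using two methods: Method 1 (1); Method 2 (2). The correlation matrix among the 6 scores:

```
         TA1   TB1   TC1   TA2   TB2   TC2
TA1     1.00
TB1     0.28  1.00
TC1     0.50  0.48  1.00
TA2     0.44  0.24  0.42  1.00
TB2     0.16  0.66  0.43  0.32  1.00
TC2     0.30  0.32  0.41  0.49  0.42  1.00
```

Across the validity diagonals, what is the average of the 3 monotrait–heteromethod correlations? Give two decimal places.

0.50

Convergent values: 0.44, 0.66, 0.41; mean = 1.51/3 = 0.50.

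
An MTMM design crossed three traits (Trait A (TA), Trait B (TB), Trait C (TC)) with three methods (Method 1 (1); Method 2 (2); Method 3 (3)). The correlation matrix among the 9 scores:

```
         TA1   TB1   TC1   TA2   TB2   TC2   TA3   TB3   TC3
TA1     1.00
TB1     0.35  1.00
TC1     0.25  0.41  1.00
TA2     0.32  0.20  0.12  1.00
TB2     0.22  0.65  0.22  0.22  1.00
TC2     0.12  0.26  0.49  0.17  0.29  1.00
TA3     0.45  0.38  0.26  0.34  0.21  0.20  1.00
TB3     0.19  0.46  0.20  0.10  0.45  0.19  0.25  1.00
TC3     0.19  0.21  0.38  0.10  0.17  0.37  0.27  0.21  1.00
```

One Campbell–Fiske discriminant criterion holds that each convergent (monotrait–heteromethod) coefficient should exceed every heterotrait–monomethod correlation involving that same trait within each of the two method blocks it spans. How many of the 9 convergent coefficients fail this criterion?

Convergent coefficients and their comparison sets:
TA (methods 1·2): 0.32 vs {0.35, 0.22, 0.25, 0.17} → fail.
TA (methods 1·3): 0.45 vs {0.35, 0.25, 0.25, 0.27} → pass.
TA (methods 2·3): 0.34 vs {0.22, 0.25, 0.17, 0.27} → pass.
TB (methods 1·2): 0.65 vs {0.35, 0.22, 0.41, 0.29} → pass.
TB (methods 1·3): 0.46 vs {0.35, 0.25, 0.41, 0.21} → pass.
TB (methods 2·3): 0.45 vs {0.22, 0.25, 0.29, 0.21} → pass.
TC (methods 1·2): 0.49 vs {0.25, 0.17, 0.41, 0.29} → pass.
TC (methods 1·3): 0.38 vs {0.25, 0.27, 0.41, 0.21} → fail.
TC (methods 2·3): 0.37 vs {0.17, 0.27, 0.29, 0.21} → pass.
2 of 9 fail.

2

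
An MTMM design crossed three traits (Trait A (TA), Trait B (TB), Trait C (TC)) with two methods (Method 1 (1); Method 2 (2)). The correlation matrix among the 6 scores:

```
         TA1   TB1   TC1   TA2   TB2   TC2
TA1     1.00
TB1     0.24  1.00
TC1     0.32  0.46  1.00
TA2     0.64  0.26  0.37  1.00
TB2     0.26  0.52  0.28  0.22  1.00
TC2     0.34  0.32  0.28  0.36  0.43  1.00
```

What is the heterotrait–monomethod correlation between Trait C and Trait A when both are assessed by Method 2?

Different traits, same method: r(TC2, TA2) = 0.36.

0.36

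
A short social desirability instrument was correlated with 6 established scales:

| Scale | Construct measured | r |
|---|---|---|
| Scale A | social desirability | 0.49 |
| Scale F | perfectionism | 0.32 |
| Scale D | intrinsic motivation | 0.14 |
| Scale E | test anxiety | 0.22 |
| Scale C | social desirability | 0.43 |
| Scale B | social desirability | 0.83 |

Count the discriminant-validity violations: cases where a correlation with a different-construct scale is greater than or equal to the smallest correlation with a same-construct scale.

0

Convergent (same construct = social desirability): Scale A, Scale C, Scale B.
Smallest convergent = 0.43. Discriminant values: 0.32, 0.14, 0.22; count ≥ 0.43 → 0.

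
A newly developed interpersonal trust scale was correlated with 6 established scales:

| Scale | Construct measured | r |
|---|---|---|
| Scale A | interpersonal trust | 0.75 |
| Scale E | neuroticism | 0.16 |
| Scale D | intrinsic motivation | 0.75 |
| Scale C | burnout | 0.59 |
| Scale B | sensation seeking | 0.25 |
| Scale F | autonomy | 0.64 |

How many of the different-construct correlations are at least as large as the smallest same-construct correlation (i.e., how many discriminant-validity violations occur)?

1

Convergent (same construct = interpersonal trust): Scale A.
Smallest convergent = 0.75. Discriminant values: 0.16, 0.75, 0.59, 0.25, 0.64; count ≥ 0.75 → 1.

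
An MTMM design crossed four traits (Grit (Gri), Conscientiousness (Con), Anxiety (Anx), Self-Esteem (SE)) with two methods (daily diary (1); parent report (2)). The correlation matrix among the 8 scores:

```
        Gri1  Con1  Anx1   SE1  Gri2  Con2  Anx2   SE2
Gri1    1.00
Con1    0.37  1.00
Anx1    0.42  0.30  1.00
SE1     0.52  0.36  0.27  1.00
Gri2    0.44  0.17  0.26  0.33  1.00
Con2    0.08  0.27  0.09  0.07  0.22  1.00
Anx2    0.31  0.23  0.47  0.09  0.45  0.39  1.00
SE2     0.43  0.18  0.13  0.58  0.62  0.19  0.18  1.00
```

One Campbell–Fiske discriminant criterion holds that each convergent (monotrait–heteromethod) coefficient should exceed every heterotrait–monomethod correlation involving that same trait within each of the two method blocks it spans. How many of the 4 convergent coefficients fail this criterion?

Checking each validity diagonal entry against its comparison values:
Gri (methods 1·2): 0.44 vs {0.37, 0.22, 0.42, 0.45, 0.52, 0.62} → fail.
Con (methods 1·2): 0.27 vs {0.37, 0.22, 0.30, 0.39, 0.36, 0.19} → fail.
Anx (methods 1·2): 0.47 vs {0.42, 0.45, 0.30, 0.39, 0.27, 0.18} → pass.
SE (methods 1·2): 0.58 vs {0.52, 0.62, 0.36, 0.19, 0.27, 0.18} → fail.
3 of 4 fail.

3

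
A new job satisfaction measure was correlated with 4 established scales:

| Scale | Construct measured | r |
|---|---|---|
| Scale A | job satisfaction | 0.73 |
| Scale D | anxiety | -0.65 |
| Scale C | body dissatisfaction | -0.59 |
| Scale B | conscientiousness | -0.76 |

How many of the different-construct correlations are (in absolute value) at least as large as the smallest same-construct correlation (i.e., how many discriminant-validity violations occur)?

1

Convergent (same construct = job satisfaction): Scale A.
Smallest convergent = 0.73. Discriminant |r|: 0.65, 0.59, 0.76; count ≥ 0.73 → 1.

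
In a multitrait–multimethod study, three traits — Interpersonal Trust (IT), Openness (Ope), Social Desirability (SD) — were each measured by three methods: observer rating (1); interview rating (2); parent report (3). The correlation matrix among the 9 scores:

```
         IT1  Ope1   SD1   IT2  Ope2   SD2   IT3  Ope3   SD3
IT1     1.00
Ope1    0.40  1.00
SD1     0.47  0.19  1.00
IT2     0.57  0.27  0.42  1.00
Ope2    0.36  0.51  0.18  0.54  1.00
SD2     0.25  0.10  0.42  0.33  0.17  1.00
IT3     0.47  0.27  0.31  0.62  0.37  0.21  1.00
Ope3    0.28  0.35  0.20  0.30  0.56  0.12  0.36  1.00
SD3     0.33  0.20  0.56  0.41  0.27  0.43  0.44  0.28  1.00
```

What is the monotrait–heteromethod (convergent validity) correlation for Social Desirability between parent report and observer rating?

0.56

Same trait (SD), different methods: r(SD3, SD1) = 0.56.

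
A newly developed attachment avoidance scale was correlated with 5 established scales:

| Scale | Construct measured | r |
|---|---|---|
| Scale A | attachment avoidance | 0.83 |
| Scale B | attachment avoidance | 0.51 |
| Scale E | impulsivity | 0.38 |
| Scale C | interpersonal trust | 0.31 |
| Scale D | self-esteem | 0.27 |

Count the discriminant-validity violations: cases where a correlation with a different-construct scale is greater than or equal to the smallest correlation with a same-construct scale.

Convergent (same construct = attachment avoidance): Scale A, Scale B.
Smallest convergent = 0.51. Discriminant values: 0.38, 0.31, 0.27; count ≥ 0.51 → 0.

0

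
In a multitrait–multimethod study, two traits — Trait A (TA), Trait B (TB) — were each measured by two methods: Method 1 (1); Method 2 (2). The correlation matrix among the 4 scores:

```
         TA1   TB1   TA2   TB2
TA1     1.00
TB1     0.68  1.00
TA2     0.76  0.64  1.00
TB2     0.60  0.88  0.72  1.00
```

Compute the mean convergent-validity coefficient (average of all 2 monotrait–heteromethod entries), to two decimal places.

Convergent values: 0.76, 0.88; mean = 1.64/2 = 0.82.

0.82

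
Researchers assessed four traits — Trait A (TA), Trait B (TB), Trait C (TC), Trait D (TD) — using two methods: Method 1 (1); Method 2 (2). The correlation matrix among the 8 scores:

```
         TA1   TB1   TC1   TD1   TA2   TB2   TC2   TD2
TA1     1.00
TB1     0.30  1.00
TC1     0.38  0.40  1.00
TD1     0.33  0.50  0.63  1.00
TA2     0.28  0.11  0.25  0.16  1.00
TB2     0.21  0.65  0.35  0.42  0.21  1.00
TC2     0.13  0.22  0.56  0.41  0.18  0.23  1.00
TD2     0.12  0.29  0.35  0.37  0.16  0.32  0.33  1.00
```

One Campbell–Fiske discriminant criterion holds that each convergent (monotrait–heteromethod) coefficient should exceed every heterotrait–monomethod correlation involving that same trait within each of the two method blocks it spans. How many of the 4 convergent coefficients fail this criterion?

Each convergent coefficient versus the relevant comparison correlations:
TA (methods 1·2): 0.28 vs {0.30, 0.21, 0.38, 0.18, 0.33, 0.16} → fail.
TB (methods 1·2): 0.65 vs {0.30, 0.21, 0.40, 0.23, 0.50, 0.32} → pass.
TC (methods 1·2): 0.56 vs {0.38, 0.18, 0.40, 0.23, 0.63, 0.33} → fail.
TD (methods 1·2): 0.37 vs {0.33, 0.16, 0.50, 0.32, 0.63, 0.33} → fail.
3 of 4 fail.

3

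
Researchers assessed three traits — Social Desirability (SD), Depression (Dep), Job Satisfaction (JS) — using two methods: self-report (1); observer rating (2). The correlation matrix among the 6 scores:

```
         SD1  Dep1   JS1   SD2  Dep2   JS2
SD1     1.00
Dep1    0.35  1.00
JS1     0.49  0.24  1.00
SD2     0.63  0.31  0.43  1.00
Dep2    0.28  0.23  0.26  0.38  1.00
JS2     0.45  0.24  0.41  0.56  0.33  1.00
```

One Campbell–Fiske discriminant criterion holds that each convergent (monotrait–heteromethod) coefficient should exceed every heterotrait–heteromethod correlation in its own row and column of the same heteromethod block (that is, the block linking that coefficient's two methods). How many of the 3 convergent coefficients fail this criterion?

Checking each validity diagonal entry against its comparison values:
SD (methods 1·2): 0.63 vs {0.28, 0.31, 0.45, 0.43} → pass.
Dep (methods 1·2): 0.23 vs {0.31, 0.28, 0.24, 0.26} → fail.
JS (methods 1·2): 0.41 vs {0.43, 0.45, 0.26, 0.24} → fail.
2 of 3 fail.

2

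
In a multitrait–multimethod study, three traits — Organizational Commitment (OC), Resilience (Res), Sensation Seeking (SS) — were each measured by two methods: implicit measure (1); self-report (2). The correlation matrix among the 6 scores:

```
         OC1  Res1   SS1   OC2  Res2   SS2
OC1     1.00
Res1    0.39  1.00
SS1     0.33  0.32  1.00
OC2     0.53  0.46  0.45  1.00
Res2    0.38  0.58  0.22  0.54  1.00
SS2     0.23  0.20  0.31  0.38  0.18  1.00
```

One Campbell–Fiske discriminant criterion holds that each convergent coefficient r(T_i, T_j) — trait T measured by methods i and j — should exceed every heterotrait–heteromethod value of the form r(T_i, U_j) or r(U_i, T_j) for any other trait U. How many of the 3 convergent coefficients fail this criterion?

1

Convergent coefficients and their comparison sets:
OC (methods 1·2): 0.53 vs {0.38, 0.46, 0.23, 0.45} → pass.
Res (methods 1·2): 0.58 vs {0.46, 0.38, 0.20, 0.22} → pass.
SS (methods 1·2): 0.31 vs {0.45, 0.23, 0.22, 0.20} → fail.
1 of 3 fail.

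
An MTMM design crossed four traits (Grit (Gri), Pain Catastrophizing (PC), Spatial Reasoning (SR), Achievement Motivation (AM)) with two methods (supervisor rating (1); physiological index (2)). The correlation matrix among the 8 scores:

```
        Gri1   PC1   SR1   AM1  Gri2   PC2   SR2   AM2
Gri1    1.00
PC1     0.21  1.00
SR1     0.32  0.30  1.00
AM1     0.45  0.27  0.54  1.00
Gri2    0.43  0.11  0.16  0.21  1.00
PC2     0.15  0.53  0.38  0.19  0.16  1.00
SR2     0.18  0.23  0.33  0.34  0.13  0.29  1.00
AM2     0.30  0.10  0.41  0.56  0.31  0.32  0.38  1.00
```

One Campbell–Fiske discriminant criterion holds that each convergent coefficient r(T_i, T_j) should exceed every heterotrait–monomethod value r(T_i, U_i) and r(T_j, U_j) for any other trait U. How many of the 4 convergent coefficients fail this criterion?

Convergent coefficients and their comparison sets:
Gri (methods 1·2): 0.43 vs {0.21, 0.16, 0.32, 0.13, 0.45, 0.31} → fail.
PC (methods 1·2): 0.53 vs {0.21, 0.16, 0.30, 0.29, 0.27, 0.32} → pass.
SR (methods 1·2): 0.33 vs {0.32, 0.13, 0.30, 0.29, 0.54, 0.38} → fail.
AM (methods 1·2): 0.56 vs {0.45, 0.31, 0.27, 0.32, 0.54, 0.38} → pass.
2 of 4 fail.

2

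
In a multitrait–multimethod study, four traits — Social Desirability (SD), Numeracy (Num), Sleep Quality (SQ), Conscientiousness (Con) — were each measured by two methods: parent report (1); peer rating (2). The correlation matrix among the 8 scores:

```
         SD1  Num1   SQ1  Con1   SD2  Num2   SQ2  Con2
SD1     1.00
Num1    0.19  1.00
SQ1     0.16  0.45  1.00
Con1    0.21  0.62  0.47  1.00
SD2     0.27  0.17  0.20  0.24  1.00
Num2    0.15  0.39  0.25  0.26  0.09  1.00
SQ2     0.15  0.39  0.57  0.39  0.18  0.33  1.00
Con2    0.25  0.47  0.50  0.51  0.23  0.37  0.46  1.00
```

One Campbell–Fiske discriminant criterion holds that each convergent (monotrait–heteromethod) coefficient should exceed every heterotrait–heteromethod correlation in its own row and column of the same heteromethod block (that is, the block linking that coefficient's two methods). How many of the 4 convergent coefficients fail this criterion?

Checking each validity diagonal entry against its comparison values:
SD (methods 1·2): 0.27 vs {0.15, 0.17, 0.15, 0.20, 0.25, 0.24} → pass.
Num (methods 1·2): 0.39 vs {0.17, 0.15, 0.39, 0.25, 0.47, 0.26} → fail.
SQ (methods 1·2): 0.57 vs {0.20, 0.15, 0.25, 0.39, 0.50, 0.39} → pass.
Con (methods 1·2): 0.51 vs {0.24, 0.25, 0.26, 0.47, 0.39, 0.50} → pass.
1 of 4 fail.

1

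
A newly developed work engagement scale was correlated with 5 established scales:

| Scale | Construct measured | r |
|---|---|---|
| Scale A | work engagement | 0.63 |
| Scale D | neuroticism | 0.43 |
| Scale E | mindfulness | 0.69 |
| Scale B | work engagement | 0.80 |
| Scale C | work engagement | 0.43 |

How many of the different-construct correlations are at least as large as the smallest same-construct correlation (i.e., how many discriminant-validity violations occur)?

2

Convergent (same construct = work engagement): Scale A, Scale B, Scale C.
Smallest convergent = 0.43. Discriminant values: 0.43, 0.69; count ≥ 0.43 → 2.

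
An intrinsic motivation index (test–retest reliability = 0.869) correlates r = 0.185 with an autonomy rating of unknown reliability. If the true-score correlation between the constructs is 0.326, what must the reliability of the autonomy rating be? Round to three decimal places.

r_true = r_obs / √(r_xx · r_yy) ⇒ 0.326 = 0.185 / √(0.869 · r_yy).
√(0.869 · r_yy) = 0.185 / 0.326 = 0.5675; 0.869 · r_yy = 0.3221; r_yy = 0.3221 / 0.869 ≈ 0.371.

0.371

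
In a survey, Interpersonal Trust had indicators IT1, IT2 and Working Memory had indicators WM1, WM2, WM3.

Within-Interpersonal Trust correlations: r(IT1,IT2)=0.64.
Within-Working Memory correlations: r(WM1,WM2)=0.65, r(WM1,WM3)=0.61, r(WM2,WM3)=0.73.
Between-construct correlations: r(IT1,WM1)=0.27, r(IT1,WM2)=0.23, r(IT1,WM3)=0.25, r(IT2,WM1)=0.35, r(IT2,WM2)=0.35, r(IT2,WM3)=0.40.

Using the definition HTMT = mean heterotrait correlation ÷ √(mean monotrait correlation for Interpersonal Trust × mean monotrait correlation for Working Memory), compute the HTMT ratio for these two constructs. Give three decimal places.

0.473

Mean heterotrait r = 1.85/6 = 0.3083.
Mean within-IT = 0.64/1 = 0.6400; mean within-WM = 1.99/3 = 0.6633.
Geometric mean = √(0.6400 × 0.6633) = 0.6515.
HTMT = 0.3083 / 0.6515 = 0.473.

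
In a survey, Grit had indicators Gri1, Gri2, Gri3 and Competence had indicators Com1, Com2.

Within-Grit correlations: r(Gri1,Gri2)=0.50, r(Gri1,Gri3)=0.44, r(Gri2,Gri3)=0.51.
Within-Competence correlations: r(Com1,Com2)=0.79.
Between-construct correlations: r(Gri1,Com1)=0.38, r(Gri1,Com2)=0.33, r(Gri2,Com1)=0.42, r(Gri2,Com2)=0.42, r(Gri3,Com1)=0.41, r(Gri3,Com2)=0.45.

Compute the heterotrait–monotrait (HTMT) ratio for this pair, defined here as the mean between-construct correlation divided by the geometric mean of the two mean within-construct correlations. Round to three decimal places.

0.650

Between-construct mean = 2.41/6 = 0.4017.
Mean within-Gri = 1.45/3 = 0.4833; mean within-Com = 0.79/1 = 0.7900.
Geometric mean = √(0.4833 × 0.7900) = 0.6179.
HTMT = 0.4017 / 0.6179 = 0.650.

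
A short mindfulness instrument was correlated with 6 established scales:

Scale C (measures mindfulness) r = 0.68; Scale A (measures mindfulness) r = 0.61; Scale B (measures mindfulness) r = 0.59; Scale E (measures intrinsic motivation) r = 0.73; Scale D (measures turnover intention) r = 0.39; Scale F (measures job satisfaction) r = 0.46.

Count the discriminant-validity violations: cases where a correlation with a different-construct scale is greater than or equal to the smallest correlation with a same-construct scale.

1

Convergent (same construct = mindfulness): Scale C, Scale A, Scale B.
Smallest convergent = 0.59. Discriminant values: 0.73, 0.39, 0.46; count ≥ 0.59 → 1.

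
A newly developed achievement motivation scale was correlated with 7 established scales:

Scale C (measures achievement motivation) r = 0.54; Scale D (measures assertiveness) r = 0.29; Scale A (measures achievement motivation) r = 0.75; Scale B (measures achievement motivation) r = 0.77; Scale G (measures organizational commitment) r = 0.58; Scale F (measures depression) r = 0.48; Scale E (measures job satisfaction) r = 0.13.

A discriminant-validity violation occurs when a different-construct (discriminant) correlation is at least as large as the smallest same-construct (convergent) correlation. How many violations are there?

Convergent (same construct = achievement motivation): Scale C, Scale A, Scale B.
Smallest convergent = 0.54. Discriminant values: 0.29, 0.58, 0.48, 0.13; count ≥ 0.54 → 1.

1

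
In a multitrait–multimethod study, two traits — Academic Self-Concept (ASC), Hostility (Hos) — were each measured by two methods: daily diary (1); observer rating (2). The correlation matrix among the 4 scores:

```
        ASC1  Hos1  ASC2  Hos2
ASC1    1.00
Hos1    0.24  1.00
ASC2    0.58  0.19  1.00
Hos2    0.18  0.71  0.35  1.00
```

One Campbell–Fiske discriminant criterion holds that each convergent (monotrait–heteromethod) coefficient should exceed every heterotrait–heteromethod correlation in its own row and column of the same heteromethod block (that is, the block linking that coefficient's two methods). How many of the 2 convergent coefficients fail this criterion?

0

Convergent coefficients and their comparison sets:
ASC (methods 1·2): 0.58 vs {0.18, 0.19} → pass.
Hos (methods 1·2): 0.71 vs {0.19, 0.18} → pass.
0 of 2 fail.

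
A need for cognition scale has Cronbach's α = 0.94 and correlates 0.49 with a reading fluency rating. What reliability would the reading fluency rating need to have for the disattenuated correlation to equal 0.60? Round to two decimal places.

0.71

r_true = r_obs / √(r_xx · r_yy) ⇒ 0.60 = 0.49 / √(0.94 · r_yy).
√(0.94 · r_yy) = 0.49 / 0.60 = 0.8167; 0.94 · r_yy = 0.6670; r_yy = 0.6670 / 0.94 ≈ 0.71.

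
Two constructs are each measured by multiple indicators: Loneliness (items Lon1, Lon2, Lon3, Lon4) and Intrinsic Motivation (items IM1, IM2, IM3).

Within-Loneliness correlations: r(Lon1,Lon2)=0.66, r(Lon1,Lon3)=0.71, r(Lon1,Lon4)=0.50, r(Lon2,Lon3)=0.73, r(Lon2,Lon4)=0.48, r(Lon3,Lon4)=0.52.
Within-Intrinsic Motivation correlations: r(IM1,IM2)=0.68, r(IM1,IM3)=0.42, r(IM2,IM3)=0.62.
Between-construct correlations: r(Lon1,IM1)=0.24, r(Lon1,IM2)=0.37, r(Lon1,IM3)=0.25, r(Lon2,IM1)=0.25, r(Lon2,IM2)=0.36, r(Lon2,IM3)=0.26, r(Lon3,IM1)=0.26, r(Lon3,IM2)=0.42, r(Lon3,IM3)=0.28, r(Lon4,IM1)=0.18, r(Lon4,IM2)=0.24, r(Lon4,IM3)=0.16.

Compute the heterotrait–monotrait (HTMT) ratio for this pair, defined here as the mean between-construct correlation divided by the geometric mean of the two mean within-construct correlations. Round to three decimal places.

Between-construct mean = 3.27/12 = 0.2725.
Mean within-Lon = 3.60/6 = 0.6000; mean within-IM = 1.72/3 = 0.5733.
Geometric mean = √(0.6000 × 0.5733) = 0.5865.
HTMT = 0.2725 / 0.5865 = 0.465.

0.465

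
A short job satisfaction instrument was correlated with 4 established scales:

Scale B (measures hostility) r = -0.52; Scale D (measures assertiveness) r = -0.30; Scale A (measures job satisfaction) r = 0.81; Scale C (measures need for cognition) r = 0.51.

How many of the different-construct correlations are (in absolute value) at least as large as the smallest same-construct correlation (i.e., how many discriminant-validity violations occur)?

0

Convergent (same construct = job satisfaction): Scale A.
Smallest convergent = 0.81. Discriminant |r|: 0.52, 0.30, 0.51; count ≥ 0.81 → 0.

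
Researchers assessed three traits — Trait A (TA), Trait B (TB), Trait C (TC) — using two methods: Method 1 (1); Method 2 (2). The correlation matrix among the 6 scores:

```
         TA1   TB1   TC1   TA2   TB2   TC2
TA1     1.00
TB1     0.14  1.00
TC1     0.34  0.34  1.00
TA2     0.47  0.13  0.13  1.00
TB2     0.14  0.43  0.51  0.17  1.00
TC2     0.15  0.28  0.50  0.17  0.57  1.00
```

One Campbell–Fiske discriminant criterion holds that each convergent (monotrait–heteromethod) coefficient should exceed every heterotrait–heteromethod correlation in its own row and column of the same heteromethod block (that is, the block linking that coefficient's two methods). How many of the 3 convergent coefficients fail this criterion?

Checking each validity diagonal entry against its comparison values:
TA (methods 1·2): 0.47 vs {0.14, 0.13, 0.15, 0.13} → pass.
TB (methods 1·2): 0.43 vs {0.13, 0.14, 0.28, 0.51} → fail.
TC (methods 1·2): 0.50 vs {0.13, 0.15, 0.51, 0.28} → fail.
2 of 3 fail.

2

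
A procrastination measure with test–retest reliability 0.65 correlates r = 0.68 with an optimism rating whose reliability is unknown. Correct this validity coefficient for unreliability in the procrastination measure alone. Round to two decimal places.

Single correction: r_c = r_obs / √r_xx = 0.68 / √0.65 = 0.68 / 0.8062 ≈ 0.84.

0.84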